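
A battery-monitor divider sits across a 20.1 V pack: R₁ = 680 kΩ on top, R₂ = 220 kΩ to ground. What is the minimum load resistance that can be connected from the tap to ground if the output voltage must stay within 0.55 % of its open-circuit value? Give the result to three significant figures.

R_L(min) ≈ 30.1 MΩ

Output resistance R_th = R₁‖R₂ = (680 × 220)/900.0 = 166.2 kΩ.
The fractional drop is R_th/(R_th + R_L); requiring this ≤ 0.00550 gives R_L ≥ R_th(1/0.00550 − 1) = 166.2 × 180.8 = 30.1 MΩ.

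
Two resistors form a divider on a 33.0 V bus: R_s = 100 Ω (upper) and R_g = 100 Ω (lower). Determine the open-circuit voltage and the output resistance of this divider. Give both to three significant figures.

V_th = 16.5 V, R_th = 50.0 Ω

V_th is the open-circuit tap voltage: 33.0 × 100/(100 + 100) = 16.5 V.
With the supply zeroed, R_s and R_g appear in parallel from the tap: R_th = R_s‖R_g = (100 × 100)/200.0 = 50.0 Ω.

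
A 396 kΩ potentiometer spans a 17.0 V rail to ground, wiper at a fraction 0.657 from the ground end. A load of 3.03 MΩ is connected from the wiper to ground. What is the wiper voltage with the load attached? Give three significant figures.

The wiper splits the pot into (1−α)R = 135.8 kΩ above and αR = 260.2 kΩ below.
Lower section ‖ load = 239.6 kΩ.
V_wiper = 17.0 × 239.6/(135.8 + 239.6) = 10.8 V.

V ≈ 10.8 V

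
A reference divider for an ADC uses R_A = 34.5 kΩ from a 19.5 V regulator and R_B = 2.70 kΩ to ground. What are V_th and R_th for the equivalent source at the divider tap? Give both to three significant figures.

V_th = 1.42 V, R_th = 2.50 kΩ

V_th is the open-circuit tap voltage: 19.5 × 2.70/(34.5 + 2.70) = 1.42 V.
With the supply zeroed, R_A and R_B appear in parallel from the tap: R_th = R_A‖R_B = (34.5 × 2.70)/37.20 = 2.50 kΩ.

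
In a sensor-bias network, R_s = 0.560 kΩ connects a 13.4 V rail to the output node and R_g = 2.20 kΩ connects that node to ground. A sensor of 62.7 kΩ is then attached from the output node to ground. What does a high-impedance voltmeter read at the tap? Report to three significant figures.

The load sits in parallel with R_g: R_g‖R_L = (2200 × 62700) / (2200 + 62700) = 2125 Ω.
V_out = 13.4 × 2125 / (560 + 2125) = 13.4 × 2125/2685 = 10.6 V.
(Unloaded it would have been 10.7 V.)

V_out ≈ 10.6 V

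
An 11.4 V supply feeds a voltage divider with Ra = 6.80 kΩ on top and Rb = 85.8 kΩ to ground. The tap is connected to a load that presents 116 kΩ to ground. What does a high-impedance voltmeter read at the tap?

The load sits in parallel with Rb: Rb‖R_L = (85.8 × 116) / (85.8 + 116) = 49.32 kΩ.
V_out = 11.4 × 49.32 / (6.80 + 49.32) = 11.4 × 49.32/56.12 = 10.0 V.

V_out ≈ 10.0 V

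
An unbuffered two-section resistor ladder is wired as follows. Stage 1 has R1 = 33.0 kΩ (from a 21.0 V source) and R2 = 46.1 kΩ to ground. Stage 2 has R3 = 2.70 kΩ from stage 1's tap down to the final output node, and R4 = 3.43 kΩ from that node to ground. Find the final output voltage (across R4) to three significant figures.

V_out ≈ 1.66 V

Stage 2 presents R3+R4 = 6.130 kΩ as a load on stage 1's tap.
Stage 1's lower leg becomes R2‖(R3+R4) = 5.411 kΩ, so V_mid = 21.0 × 5.411/38.41 = 2.958 V.
Stage 2 is itself unloaded: V_out = V_mid × R4/(R3+R4) = 2.958 × 3.43/6.130 = 1.66 V.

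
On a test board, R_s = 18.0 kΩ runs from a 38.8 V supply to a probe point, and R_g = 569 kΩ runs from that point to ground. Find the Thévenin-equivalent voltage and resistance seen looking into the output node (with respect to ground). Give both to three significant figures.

V_th = 37.6 V, R_th = 17.4 kΩ

V_th is the open-circuit tap voltage: 38.8 × 569/(18.0 + 569) = 37.6 V.
With the supply zeroed, R_s and R_g appear in parallel from the tap: R_th = R_s‖R_g = (18.0 × 569)/587.0 = 17.4 kΩ.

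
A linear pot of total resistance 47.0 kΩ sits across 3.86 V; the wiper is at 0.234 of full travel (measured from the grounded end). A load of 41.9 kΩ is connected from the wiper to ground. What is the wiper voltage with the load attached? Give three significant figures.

V ≈ 0.752 V

The wiper splits the pot into (1−α)R = 36.00 kΩ above and αR = 11.00 kΩ below.
Lower section ‖ load = 8.711 kΩ.
V_wiper = 3.86 × 8.711/(36.00 + 8.711) = 0.752 V.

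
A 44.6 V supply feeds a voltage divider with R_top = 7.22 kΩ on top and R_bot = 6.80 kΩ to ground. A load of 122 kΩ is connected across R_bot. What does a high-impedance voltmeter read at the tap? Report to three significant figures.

V_out ≈ 21.0 V

The load sits in parallel with R_bot: R_bot‖R_L = (6.80 × 122) / (6.80 + 122) = 6.441 kΩ.
V_out = 44.6 × 6.441 / (7.22 + 6.441) = 44.6 × 6.441/13.66 = 21.0 V.
(Unloaded it would have been 21.6 V.)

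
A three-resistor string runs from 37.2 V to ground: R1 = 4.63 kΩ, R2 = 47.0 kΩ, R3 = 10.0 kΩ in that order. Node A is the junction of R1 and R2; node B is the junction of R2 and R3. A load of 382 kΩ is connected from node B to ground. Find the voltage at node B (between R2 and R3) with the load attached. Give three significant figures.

V ≈ 5.91 V

At node B, R3 is in parallel with the load: R3‖R_L = 9.745 kΩ.
Below node A the resistance is R2 + (R3‖R_L) = 56.74 kΩ, so V_A = 37.2 × 56.74/61.37 = 34.39 V.
Then V_B = V_A × (R3‖R_L)/(R2 + R3‖R_L) = 34.39 × 9.745/56.74 = 5.91 V.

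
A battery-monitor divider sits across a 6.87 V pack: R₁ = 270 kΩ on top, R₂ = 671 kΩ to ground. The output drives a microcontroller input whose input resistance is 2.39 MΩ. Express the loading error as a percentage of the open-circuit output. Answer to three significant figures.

The divider's output (Thévenin) resistance is R₁‖R₂ = 192.5 kΩ.
Fractional drop under load = R_th/(R_th + R_L) = 192.5 / (192.5 + 2390) = 0.07455.
So the output falls by 7.46 %.

7.46 %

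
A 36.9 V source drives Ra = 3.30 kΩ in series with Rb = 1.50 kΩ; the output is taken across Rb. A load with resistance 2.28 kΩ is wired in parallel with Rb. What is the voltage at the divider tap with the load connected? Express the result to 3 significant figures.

The load sits in parallel with Rb: Rb‖R_L = (1.50 × 2.28) / (1.50 + 2.28) = 0.9048 kΩ.
V_out = 36.9 × 0.9048 / (3.30 + 0.9048) = 36.9 × 0.9048/4.205 = 7.94 V.

V_out ≈ 7.94 V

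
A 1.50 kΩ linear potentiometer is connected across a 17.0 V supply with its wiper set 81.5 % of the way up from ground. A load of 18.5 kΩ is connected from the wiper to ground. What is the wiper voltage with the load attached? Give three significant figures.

V ≈ 13.7 V

The wiper splits the pot into (1−α)R = 277.5 Ω above and αR = 1222 Ω below.
Lower section ‖ load = 1147 Ω.
V_wiper = 17.0 × 1147/(277.5 + 1147) = 13.7 V.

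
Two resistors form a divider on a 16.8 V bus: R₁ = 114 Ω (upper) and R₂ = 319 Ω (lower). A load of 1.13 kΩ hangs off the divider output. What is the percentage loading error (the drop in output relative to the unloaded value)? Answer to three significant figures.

The divider's output (Thévenin) resistance is R₁‖R₂ = 83.99 Ω.
Fractional drop under load = R_th/(R_th + R_L) = 83.99 / (83.99 + 1130) = 0.06918.
So the output falls by 6.92 %.

6.92 %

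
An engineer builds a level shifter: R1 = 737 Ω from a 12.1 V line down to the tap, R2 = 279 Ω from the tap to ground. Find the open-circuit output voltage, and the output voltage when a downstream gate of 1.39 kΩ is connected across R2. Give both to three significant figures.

Open-circuit: V = 12.1 × 279/(737 + 279) = 3.32 V.
With the load, R2 becomes R2‖R_L = 232.4 Ω, so V = 12.1 × 232.4/969.4 = 2.90 V.

Unloaded: 3.32 V; loaded: 2.90 V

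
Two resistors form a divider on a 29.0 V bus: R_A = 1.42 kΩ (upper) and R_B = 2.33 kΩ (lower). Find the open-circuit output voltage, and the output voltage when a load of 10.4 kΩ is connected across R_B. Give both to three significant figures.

Unloaded: 18.0 V; loaded: 16.6 V

Open-circuit: V = 29.0 × 2.33/(1.42 + 2.33) = 18.0 V.
With the load, R_B becomes R_B‖R_L = 1.904 kΩ, so V = 29.0 × 1.904/3.324 = 16.6 V.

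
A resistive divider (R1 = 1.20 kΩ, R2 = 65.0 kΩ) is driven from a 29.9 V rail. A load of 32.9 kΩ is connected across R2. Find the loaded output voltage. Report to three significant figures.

The load sits in parallel with R2: R2‖R_L = (65.0 × 32.9) / (65.0 + 32.9) = 21.84 kΩ.
V_out = 29.9 × 21.84 / (1.20 + 21.84) = 29.9 × 21.84/23.04 = 28.3 V.

V_out ≈ 28.3 V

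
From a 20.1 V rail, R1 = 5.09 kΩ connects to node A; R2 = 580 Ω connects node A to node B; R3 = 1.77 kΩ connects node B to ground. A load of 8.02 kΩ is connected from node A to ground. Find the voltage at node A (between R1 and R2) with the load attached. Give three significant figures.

Below node A the series string R2+R3 = 2350 Ω sits in parallel with the 8020 Ω load: 1817 Ω.
V_A = 20.1 × 1817/(5090 + 1817) = 5.29 V.

V ≈ 5.29 V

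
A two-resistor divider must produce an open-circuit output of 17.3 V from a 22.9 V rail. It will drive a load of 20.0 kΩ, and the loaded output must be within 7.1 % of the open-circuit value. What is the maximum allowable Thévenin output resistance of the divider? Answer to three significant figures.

R_th ≤ 1.53 kΩ

Loading drop = R_th/(R_th + R_L) ≤ 0.0710, so R_th ≤ R_L · ε/(1−ε) = 20.0 kΩ × 0.0710/0.9290 = 1.53 kΩ.
(Any R1, R2 with R2/(R1+R2) = 0.755 and R1‖R2 ≤ 1.53 kΩ will meet the spec.)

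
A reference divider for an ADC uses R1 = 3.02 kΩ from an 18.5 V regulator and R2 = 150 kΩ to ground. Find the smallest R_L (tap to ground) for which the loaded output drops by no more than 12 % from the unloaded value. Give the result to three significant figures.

R_L(min) ≈ 21.7 kΩ

Output resistance R_th = R1‖R2 = (3.02 × 150)/153.0 = 2.960 kΩ.
The fractional drop is R_th/(R_th + R_L); requiring this ≤ 0.120 gives R_L ≥ R_th(1/0.120 − 1) = 2.960 × 7.333 = 21.7 kΩ.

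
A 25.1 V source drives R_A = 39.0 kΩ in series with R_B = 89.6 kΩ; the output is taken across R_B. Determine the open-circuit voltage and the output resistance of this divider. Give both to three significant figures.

V_th is the open-circuit tap voltage: 25.1 × 89.6/(39.0 + 89.6) = 17.5 V.
With the supply zeroed, R_A and R_B appear in parallel from the tap: R_th = R_A‖R_B = (39.0 × 89.6)/128.6 = 27.2 kΩ.

V_th = 17.5 V, R_th = 27.2 kΩ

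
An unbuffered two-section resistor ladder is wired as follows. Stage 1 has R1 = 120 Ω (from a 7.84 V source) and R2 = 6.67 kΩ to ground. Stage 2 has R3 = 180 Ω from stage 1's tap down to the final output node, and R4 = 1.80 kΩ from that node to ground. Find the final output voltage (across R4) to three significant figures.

Stage 2 presents R3+R4 = 1980 Ω as a load on stage 1's tap.
Stage 1's lower leg becomes R2‖(R3+R4) = 1527 Ω, so V_mid = 7.84 × 1527/1647 = 7.269 V.
Stage 2 is itself unloaded: V_out = V_mid × R4/(R3+R4) = 7.269 × 1800/1980 = 6.61 V.

V_out ≈ 6.61 V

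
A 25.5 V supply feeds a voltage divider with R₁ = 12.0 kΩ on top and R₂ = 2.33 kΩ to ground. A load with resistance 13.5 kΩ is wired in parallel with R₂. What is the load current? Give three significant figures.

R₂‖R_L = 1.987 kΩ; V_out = 25.5 × 1.987/13.99 = 3.623 V.
I_L = V_out / R_L = 3.623 / 13.5 kΩ = 0.268 mA.

I_L ≈ 0.268 mA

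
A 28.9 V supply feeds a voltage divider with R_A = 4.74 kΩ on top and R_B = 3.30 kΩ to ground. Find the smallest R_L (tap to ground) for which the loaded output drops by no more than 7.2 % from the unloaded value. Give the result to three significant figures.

R_L(min) ≈ 25.1 kΩ

Output resistance R_th = R_A‖R_B = (4.74 × 3.30)/8.040 = 1.946 kΩ.
The fractional drop is R_th/(R_th + R_L); requiring this ≤ 0.0720 gives R_L ≥ R_th(1/0.0720 − 1) = 1.946 × 12.89 = 25.1 kΩ.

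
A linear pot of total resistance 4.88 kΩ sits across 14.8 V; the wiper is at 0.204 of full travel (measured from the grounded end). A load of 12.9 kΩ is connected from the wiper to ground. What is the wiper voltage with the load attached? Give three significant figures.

The wiper splits the pot into (1−α)R = 3884 Ω above and αR = 995.5 Ω below.
Lower section ‖ load = 924.2 Ω.
V_wiper = 14.8 × 924.2/(3884 + 924.2) = 2.84 V.

V ≈ 2.84 V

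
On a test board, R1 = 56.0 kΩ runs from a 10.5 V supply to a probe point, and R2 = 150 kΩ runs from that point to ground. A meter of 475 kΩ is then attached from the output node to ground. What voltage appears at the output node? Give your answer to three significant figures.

The load sits in parallel with R2: R2‖R_L = (150 × 475) / (150 + 475) = 114.0 kΩ.
V_out = 10.5 × 114.0 / (56.0 + 114.0) = 10.5 × 114.0/170.0 = 7.04 V.

V_out ≈ 7.04 V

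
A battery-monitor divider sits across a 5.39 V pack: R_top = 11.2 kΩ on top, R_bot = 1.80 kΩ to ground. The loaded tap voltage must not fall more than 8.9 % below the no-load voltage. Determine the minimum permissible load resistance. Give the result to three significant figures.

R_L(min) ≈ 15.9 kΩ

Output resistance R_th = R_top‖R_bot = (11.2 × 1.80)/13.00 = 1.551 kΩ.
The fractional drop is R_th/(R_th + R_L); requiring this ≤ 0.0890 gives R_L ≥ R_th(1/0.0890 − 1) = 1.551 × 10.24 = 15.9 kΩ.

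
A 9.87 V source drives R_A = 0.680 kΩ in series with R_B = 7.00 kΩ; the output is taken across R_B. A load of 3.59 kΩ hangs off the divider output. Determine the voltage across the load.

The load sits in parallel with R_B: R_B‖R_L = (7000 × 3590) / (7000 + 3590) = 2373 Ω.
V_out = 9.87 × 2373 / (680 + 2373) = 9.87 × 2373/3053 = 7.67 V.

V_out ≈ 7.67 V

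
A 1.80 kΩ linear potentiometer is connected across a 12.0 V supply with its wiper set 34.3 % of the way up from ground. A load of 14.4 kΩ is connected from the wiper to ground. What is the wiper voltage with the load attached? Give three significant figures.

V ≈ 4.00 V

The wiper splits the pot into (1−α)R = 1183 Ω above and αR = 617.4 Ω below.
Lower section ‖ load = 592.0 Ω.
V_wiper = 12.0 × 592.0/(1183 + 592.0) = 4.00 V.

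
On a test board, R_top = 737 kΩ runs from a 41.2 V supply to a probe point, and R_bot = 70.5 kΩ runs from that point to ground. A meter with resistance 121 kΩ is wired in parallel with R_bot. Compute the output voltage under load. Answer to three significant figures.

The load sits in parallel with R_bot: R_bot‖R_L = (70.5 × 121) / (70.5 + 121) = 44.55 kΩ.
V_out = 41.2 × 44.55 / (737 + 44.55) = 41.2 × 44.55/781.5 = 2.35 V.

V_out ≈ 2.35 V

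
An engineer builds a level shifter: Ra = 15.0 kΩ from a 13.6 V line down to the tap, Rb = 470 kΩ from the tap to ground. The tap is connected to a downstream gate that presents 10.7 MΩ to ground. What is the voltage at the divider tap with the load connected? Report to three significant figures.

The load sits in parallel with Rb: Rb‖R_L = (470 × 10700) / (470 + 10700) = 450.2 kΩ.
V_out = 13.6 × 450.2 / (15.0 + 450.2) = 13.6 × 450.2/465.2 = 13.2 V.
(Unloaded it would have been 13.2 V.)

V_out ≈ 13.2 V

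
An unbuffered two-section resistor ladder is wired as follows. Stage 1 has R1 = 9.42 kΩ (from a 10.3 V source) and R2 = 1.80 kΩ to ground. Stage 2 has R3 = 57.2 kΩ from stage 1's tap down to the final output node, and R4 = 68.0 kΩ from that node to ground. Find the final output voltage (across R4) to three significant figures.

V_out ≈ 0.887 V

Stage 2 presents R3+R4 = 125.2 kΩ as a load on stage 1's tap.
Stage 1's lower leg becomes R2‖(R3+R4) = 1.774 kΩ, so V_mid = 10.3 × 1.774/11.19 = 1.633 V.
Stage 2 is itself unloaded: V_out = V_mid × R4/(R3+R4) = 1.633 × 68.0/125.2 = 0.887 V.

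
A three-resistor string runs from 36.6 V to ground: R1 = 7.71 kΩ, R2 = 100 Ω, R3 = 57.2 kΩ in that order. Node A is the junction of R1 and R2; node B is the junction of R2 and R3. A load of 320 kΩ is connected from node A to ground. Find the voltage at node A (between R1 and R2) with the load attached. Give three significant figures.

V ≈ 31.6 V

Below node A the series string R2+R3 = 57300 Ω sits in parallel with the 320000 Ω load: 48600 Ω.
V_A = 36.6 × 48600/(7710 + 48600) = 31.6 V.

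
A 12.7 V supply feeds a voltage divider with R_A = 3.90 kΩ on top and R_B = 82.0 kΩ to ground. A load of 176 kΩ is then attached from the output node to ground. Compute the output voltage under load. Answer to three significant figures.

The load sits in parallel with R_B: R_B‖R_L = (82.0 × 176) / (82.0 + 176) = 55.94 kΩ.
V_out = 12.7 × 55.94 / (3.90 + 55.94) = 12.7 × 55.94/59.84 = 11.9 V.
(Unloaded it would have been 12.1 V.)

V_out ≈ 11.9 V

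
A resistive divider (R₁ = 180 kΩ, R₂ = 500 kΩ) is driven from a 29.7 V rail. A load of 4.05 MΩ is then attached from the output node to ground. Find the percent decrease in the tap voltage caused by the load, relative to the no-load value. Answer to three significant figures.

3.16 %

The divider's output (Thévenin) resistance is R₁‖R₂ = 132.4 kΩ.
Fractional drop under load = R_th/(R_th + R_L) = 132.4 / (132.4 + 4050) = 0.03165.
So the output falls by 3.16 %.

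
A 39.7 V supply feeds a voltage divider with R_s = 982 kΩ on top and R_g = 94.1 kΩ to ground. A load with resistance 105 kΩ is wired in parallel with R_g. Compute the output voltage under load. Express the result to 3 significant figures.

V_out ≈ 1.91 V

The load sits in parallel with R_g: R_g‖R_L = (94.1 × 105) / (94.1 + 105) = 49.63 kΩ.
V_out = 39.7 × 49.63 / (982 + 49.63) = 39.7 × 49.63/1032 = 1.91 V.
(Unloaded it would have been 3.47 V.)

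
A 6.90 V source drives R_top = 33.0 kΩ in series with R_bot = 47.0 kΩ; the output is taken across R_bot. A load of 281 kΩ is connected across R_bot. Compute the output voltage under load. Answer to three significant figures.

The load sits in parallel with R_bot: R_bot‖R_L = (47.0 × 281) / (47.0 + 281) = 40.27 kΩ.
V_out = 6.90 × 40.27 / (33.0 + 40.27) = 6.90 × 40.27/73.27 = 3.79 V.
(Unloaded it would have been 4.05 V.)

V_out ≈ 3.79 V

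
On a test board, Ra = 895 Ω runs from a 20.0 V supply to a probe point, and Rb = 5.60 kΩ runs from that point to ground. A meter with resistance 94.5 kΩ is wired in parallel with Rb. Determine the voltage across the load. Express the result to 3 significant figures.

The load sits in parallel with Rb: Rb‖R_L = (5600 × 94500) / (5600 + 94500) = 5287 Ω.
V_out = 20.0 × 5287 / (895 + 5287) = 20.0 × 5287/6182 = 17.1 V.
(Unloaded it would have been 17.2 V.)

V_out ≈ 17.1 V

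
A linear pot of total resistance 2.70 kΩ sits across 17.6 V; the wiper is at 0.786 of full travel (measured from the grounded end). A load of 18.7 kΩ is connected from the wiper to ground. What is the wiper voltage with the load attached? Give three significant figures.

The wiper splits the pot into (1−α)R = 577.8 Ω above and αR = 2122 Ω below.
Lower section ‖ load = 1906 Ω.
V_wiper = 17.6 × 1906/(577.8 + 1906) = 13.5 V.

V ≈ 13.5 V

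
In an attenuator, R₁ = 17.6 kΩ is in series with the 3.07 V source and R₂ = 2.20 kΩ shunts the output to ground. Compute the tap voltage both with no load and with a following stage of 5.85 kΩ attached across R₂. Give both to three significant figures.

Unloaded: 0.341 V; loaded: 0.256 V

Open-circuit: V = 3.07 × 2.20/(17.6 + 2.20) = 0.341 V.
With the load, R₂ becomes R₂‖R_L = 1.599 kΩ, so V = 3.07 × 1.599/19.20 = 0.256 V.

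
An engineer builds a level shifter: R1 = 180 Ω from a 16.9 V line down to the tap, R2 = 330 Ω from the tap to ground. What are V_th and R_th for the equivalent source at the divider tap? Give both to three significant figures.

V_th is the open-circuit tap voltage: 16.9 × 330/(180 + 330) = 10.9 V.
With the supply zeroed, R1 and R2 appear in parallel from the tap: R_th = R1‖R2 = (180 × 330)/510.0 = 116 Ω.

V_th = 10.9 V, R_th = 116 Ω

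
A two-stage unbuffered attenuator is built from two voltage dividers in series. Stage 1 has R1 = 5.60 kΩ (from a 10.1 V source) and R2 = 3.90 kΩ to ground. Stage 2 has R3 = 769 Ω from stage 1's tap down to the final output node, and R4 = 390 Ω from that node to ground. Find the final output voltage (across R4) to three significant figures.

Stage 2 presents R3+R4 = 1159 Ω as a load on stage 1's tap.
Stage 1's lower leg becomes R2‖(R3+R4) = 893.5 Ω, so V_mid = 10.1 × 893.5/6493 = 1.390 V.
Stage 2 is itself unloaded: V_out = V_mid × R4/(R3+R4) = 1.390 × 390/1159 = 0.468 V.

V_out ≈ 0.468 V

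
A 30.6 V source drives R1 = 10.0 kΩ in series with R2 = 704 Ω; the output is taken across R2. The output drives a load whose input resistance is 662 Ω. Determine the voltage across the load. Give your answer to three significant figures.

The load sits in parallel with R2: R2‖R_L = (704 × 662) / (704 + 662) = 341.2 Ω.
V_out = 30.6 × 341.2 / (10000 + 341.2) = 30.6 × 341.2/10340 = 1.01 V.

V_out ≈ 1.01 V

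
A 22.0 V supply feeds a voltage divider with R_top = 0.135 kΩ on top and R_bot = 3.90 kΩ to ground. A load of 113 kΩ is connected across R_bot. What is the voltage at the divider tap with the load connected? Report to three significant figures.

V_out ≈ 21.2 V

The load sits in parallel with R_bot: R_bot‖R_L = (3900 × 113000) / (3900 + 113000) = 3770 Ω.
V_out = 22.0 × 3770 / (135 + 3770) = 22.0 × 3770/3905 = 21.2 V.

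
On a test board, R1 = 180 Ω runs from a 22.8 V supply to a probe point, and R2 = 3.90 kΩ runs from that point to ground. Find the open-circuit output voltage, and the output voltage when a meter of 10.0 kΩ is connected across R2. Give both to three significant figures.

Unloaded: 21.8 V; loaded: 21.4 V

Open-circuit: V = 22.8 × 3900/(180 + 3900) = 21.8 V.
With the load, R2 becomes R2‖R_L = 2806 Ω, so V = 22.8 × 2806/2986 = 21.4 V.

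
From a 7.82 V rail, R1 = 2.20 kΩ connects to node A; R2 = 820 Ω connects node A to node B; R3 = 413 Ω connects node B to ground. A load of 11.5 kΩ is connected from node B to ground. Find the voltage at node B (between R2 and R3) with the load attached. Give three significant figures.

At node B, R3 is in parallel with the load: R3‖R_L = 398.7 Ω.
Below node A the resistance is R2 + (R3‖R_L) = 1219 Ω, so V_A = 7.82 × 1219/3419 = 2.788 V.
Then V_B = V_A × (R3‖R_L)/(R2 + R3‖R_L) = 2.788 × 398.7/1219 = 0.912 V.

V ≈ 0.912 V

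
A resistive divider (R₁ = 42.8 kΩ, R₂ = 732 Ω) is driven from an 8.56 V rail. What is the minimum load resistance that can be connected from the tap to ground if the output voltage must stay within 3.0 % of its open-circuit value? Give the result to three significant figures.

R_L(min) ≈ 23.3 kΩ

Output resistance R_th = R₁‖R₂ = (42800 × 732)/43530 = 719.7 Ω.
The fractional drop is R_th/(R_th + R_L); requiring this ≤ 0.0300 gives R_L ≥ R_th(1/0.0300 − 1) = 719.7 × 32.33 = 23.3 kΩ.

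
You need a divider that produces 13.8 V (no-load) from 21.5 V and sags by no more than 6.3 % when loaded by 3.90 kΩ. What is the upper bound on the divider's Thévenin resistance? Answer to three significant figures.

R_th ≤ 262 Ω

Loading drop = R_th/(R_th + R_L) ≤ 0.0630, so R_th ≤ R_L · ε/(1−ε) = 3.90 kΩ × 0.0630/0.9370 = 262 Ω.
(Any R1, R2 with R2/(R1+R2) = 0.642 and R1‖R2 ≤ 262 Ω will meet the spec.)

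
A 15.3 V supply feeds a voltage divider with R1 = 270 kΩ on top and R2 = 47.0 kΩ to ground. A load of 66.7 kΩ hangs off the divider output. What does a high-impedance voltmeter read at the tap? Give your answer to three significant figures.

The load sits in parallel with R2: R2‖R_L = (47.0 × 66.7) / (47.0 + 66.7) = 27.57 kΩ.
V_out = 15.3 × 27.57 / (270 + 27.57) = 15.3 × 27.57/297.6 = 1.42 V.

V_out ≈ 1.42 V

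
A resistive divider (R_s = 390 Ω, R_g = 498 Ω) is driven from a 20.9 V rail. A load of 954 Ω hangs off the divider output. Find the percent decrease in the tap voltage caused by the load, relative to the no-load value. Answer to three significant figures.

18.7 %

The divider's output (Thévenin) resistance is R_s‖R_g = 218.7 Ω.
Fractional drop under load = R_th/(R_th + R_L) = 218.7 / (218.7 + 954) = 0.1865.
So the output falls by 18.7 %.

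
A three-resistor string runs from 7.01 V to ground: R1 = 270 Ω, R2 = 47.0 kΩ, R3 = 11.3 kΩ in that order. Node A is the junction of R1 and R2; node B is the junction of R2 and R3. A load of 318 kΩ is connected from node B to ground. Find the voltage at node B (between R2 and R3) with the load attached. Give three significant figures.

At node B, R3 is in parallel with the load: R3‖R_L = 10910 Ω.
Below node A the resistance is R2 + (R3‖R_L) = 57910 Ω, so V_A = 7.01 × 57910/58180 = 6.977 V.
Then V_B = V_A × (R3‖R_L)/(R2 + R3‖R_L) = 6.977 × 10910/57910 = 1.31 V.

V ≈ 1.31 V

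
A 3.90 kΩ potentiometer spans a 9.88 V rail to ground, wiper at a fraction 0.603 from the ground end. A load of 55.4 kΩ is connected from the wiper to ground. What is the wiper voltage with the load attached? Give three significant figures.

The wiper splits the pot into (1−α)R = 1.548 kΩ above and αR = 2.352 kΩ below.
Lower section ‖ load = 2.256 kΩ.
V_wiper = 9.88 × 2.256/(1.548 + 2.256) = 5.86 V.

V ≈ 5.86 V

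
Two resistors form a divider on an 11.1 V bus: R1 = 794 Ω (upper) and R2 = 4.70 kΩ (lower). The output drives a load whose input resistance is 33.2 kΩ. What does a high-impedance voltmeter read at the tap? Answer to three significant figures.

V_out ≈ 9.31 V

The load sits in parallel with R2: R2‖R_L = (4700 × 33200) / (4700 + 33200) = 4117 Ω.
V_out = 11.1 × 4117 / (794 + 4117) = 11.1 × 4117/4911 = 9.31 V.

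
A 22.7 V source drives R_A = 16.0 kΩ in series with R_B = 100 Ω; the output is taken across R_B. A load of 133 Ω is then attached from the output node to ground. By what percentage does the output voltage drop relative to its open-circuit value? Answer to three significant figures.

42.8 %

Unloaded V = 22.7 × 100/16100 = 0.1410 V.
Loaded: R_B‖R_L = 57.08 Ω, giving V = 22.7 × 57.08/16060 = 0.08070 V.
Drop = (0.1410 − 0.08070) / 0.1410 = 42.8 %.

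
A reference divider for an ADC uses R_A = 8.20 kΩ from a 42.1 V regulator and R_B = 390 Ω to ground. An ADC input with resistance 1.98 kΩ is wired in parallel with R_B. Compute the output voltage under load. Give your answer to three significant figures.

The load sits in parallel with R_B: R_B‖R_L = (390 × 1980) / (390 + 1980) = 325.8 Ω.
V_out = 42.1 × 325.8 / (8200 + 325.8) = 42.1 × 325.8/8526 = 1.61 V.
(Unloaded it would have been 1.91 V.)

V_out ≈ 1.61 V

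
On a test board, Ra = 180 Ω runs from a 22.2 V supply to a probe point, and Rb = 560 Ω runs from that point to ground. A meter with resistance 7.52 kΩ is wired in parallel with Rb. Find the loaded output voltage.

V_out ≈ 16.5 V

The load sits in parallel with Rb: Rb‖R_L = (560 × 7520) / (560 + 7520) = 521.2 Ω.
V_out = 22.2 × 521.2 / (180 + 521.2) = 22.2 × 521.2/701.2 = 16.5 V.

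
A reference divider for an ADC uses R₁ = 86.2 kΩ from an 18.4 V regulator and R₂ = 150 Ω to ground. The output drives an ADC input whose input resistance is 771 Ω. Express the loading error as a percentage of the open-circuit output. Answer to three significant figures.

16.3 %

Unloaded V = 18.4 × 150/86350 = 0.03196 V.
Loaded: R₂‖R_L = 125.6 Ω, giving V = 18.4 × 125.6/86330 = 0.02676 V.
Drop = (0.03196 − 0.02676) / 0.03196 = 16.3 %.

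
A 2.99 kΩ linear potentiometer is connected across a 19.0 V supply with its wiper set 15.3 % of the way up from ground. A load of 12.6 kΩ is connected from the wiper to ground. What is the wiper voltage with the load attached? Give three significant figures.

The wiper splits the pot into (1−α)R = 2533 Ω above and αR = 457.5 Ω below.
Lower section ‖ load = 441.4 Ω.
V_wiper = 19.0 × 441.4/(2533 + 441.4) = 2.82 V.

V ≈ 2.82 V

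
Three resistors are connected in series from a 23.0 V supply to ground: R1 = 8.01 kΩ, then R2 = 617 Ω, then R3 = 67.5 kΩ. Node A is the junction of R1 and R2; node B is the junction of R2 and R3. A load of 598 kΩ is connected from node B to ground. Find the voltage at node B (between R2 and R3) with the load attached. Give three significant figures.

At node B, R3 is in parallel with the load: R3‖R_L = 60650 Ω.
Below node A the resistance is R2 + (R3‖R_L) = 61270 Ω, so V_A = 23.0 × 61270/69280 = 20.34 V.
Then V_B = V_A × (R3‖R_L)/(R2 + R3‖R_L) = 20.34 × 60650/61270 = 20.1 V.

V ≈ 20.1 V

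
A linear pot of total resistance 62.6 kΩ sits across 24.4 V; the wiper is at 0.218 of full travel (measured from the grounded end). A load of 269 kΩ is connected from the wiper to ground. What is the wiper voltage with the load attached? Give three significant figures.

V ≈ 5.12 V

The wiper splits the pot into (1−α)R = 48.95 kΩ above and αR = 13.65 kΩ below.
Lower section ‖ load = 12.99 kΩ.
V_wiper = 24.4 × 12.99/(48.95 + 12.99) = 5.12 V.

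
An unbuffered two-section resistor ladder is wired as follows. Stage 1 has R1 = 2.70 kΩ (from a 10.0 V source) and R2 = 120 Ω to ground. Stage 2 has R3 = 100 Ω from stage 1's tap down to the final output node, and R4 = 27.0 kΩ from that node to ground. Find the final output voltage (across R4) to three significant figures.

Stage 2 presents R3+R4 = 27100 Ω as a load on stage 1's tap.
Stage 1's lower leg becomes R2‖(R3+R4) = 119.5 Ω, so V_mid = 10.0 × 119.5/2819 = 0.4237 V.
Stage 2 is itself unloaded: V_out = V_mid × R4/(R3+R4) = 0.4237 × 27000/27100 = 0.422 V.

V_out ≈ 0.422 V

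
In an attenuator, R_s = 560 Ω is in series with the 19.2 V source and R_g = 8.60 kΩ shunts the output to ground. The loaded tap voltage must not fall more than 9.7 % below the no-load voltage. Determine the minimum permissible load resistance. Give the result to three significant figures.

R_L(min) ≈ 4.89 kΩ

Output resistance R_th = R_s‖R_g = (560 × 8600)/9160 = 525.8 Ω.
The fractional drop is R_th/(R_th + R_L); requiring this ≤ 0.0970 gives R_L ≥ R_th(1/0.0970 − 1) = 525.8 × 9.309 = 4.89 kΩ.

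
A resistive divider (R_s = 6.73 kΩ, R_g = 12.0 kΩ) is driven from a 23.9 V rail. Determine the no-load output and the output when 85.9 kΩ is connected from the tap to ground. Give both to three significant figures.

Open-circuit: V = 23.9 × 12.0/(6.73 + 12.0) = 15.3 V.
With the load, R_g becomes R_g‖R_L = 10.53 kΩ, so V = 23.9 × 10.53/17.26 = 14.6 V.

Unloaded: 15.3 V; loaded: 14.6 V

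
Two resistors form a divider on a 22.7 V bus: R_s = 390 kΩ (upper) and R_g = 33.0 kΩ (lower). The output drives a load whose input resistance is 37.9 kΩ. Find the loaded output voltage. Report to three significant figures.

V_out ≈ 0.982 V

The load sits in parallel with R_g: R_g‖R_L = (33.0 × 37.9) / (33.0 + 37.9) = 17.64 kΩ.
V_out = 22.7 × 17.64 / (390 + 17.64) = 22.7 × 17.64/407.6 = 0.982 V.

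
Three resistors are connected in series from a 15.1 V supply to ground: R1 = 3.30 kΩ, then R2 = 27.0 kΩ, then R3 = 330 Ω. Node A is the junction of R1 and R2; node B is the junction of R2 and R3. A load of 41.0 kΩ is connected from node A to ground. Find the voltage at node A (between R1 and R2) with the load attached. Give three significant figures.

Below node A the series string R2+R3 = 27330 Ω sits in parallel with the 41000 Ω load: 16400 Ω.
V_A = 15.1 × 16400/(3300 + 16400) = 12.6 V.

V ≈ 12.6 V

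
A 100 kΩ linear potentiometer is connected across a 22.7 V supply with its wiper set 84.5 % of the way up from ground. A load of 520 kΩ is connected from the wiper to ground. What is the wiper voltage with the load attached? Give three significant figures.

The wiper splits the pot into (1−α)R = 15.50 kΩ above and αR = 84.50 kΩ below.
Lower section ‖ load = 72.69 kΩ.
V_wiper = 22.7 × 72.69/(15.50 + 72.69) = 18.7 V.

V ≈ 18.7 V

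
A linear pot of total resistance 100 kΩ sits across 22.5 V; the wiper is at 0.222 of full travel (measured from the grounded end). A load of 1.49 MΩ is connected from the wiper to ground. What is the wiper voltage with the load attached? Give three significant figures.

The wiper splits the pot into (1−α)R = 77.80 kΩ above and αR = 22.20 kΩ below.
Lower section ‖ load = 21.87 kΩ.
V_wiper = 22.5 × 21.87/(77.80 + 21.87) = 4.94 V.

V ≈ 4.94 V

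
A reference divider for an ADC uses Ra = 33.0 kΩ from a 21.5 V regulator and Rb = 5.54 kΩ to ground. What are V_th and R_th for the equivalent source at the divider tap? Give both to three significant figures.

V_th is the open-circuit tap voltage: 21.5 × 5.54/(33.0 + 5.54) = 3.09 V.
With the supply zeroed, Ra and Rb appear in parallel from the tap: R_th = Ra‖Rb = (33.0 × 5.54)/38.54 = 4.74 kΩ.

V_th = 3.09 V, R_th = 4.74 kΩ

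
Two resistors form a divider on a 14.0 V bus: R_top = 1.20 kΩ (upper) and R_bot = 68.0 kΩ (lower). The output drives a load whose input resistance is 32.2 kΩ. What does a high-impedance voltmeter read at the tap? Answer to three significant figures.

The load sits in parallel with R_bot: R_bot‖R_L = (68.0 × 32.2) / (68.0 + 32.2) = 21.85 kΩ.
V_out = 14.0 × 21.85 / (1.20 + 21.85) = 14.0 × 21.85/23.05 = 13.3 V.

V_out ≈ 13.3 V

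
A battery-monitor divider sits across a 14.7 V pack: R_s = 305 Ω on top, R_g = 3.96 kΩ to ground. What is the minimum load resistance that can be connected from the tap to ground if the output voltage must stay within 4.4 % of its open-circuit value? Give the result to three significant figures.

Output resistance R_th = R_s‖R_g = (305 × 3960)/4265 = 283.2 Ω.
The fractional drop is R_th/(R_th + R_L); requiring this ≤ 0.0440 gives R_L ≥ R_th(1/0.0440 − 1) = 283.2 × 21.73 = 6.15 kΩ.

R_L(min) ≈ 6.15 kΩ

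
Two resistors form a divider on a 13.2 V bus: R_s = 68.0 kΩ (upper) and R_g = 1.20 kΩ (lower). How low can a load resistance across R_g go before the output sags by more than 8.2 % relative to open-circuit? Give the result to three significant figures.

Output resistance R_th = R_s‖R_g = (68.0 × 1.20)/69.20 = 1.179 kΩ.
The fractional drop is R_th/(R_th + R_L); requiring this ≤ 0.0820 gives R_L ≥ R_th(1/0.0820 − 1) = 1.179 × 11.20 = 13.2 kΩ.

R_L(min) ≈ 13.2 kΩ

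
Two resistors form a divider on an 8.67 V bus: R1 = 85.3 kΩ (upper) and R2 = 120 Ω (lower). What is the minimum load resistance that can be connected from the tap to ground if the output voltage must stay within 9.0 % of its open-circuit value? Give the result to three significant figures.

R_L(min) ≈ 1.21 kΩ

Output resistance R_th = R1‖R2 = (85300 × 120)/85420 = 119.8 Ω.
The fractional drop is R_th/(R_th + R_L); requiring this ≤ 0.0900 gives R_L ≥ R_th(1/0.0900 − 1) = 119.8 × 10.11 = 1.21 kΩ.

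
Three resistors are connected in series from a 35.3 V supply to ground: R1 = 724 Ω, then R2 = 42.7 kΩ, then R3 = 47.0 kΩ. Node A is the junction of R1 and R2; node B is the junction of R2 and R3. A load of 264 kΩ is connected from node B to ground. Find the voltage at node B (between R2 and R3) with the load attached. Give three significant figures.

At node B, R3 is in parallel with the load: R3‖R_L = 39900 Ω.
Below node A the resistance is R2 + (R3‖R_L) = 82600 Ω, so V_A = 35.3 × 82600/83320 = 34.99 V.
Then V_B = V_A × (R3‖R_L)/(R2 + R3‖R_L) = 34.99 × 39900/82600 = 16.9 V.

V ≈ 16.9 V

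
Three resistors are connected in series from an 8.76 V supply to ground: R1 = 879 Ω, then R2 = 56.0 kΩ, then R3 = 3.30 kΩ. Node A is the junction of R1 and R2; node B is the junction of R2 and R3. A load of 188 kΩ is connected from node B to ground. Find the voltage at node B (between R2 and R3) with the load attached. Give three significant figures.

V ≈ 0.473 V

At node B, R3 is in parallel with the load: R3‖R_L = 3243 Ω.
Below node A the resistance is R2 + (R3‖R_L) = 59240 Ω, so V_A = 8.76 × 59240/60120 = 8.632 V.
Then V_B = V_A × (R3‖R_L)/(R2 + R3‖R_L) = 8.632 × 3243/59240 = 0.473 V.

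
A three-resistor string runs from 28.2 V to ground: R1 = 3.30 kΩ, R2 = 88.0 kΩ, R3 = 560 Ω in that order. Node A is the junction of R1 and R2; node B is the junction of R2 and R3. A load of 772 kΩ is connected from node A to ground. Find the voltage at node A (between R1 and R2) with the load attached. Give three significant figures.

Below node A the series string R2+R3 = 88560 Ω sits in parallel with the 772000 Ω load: 79450 Ω.
V_A = 28.2 × 79450/(3300 + 79450) = 27.1 V.

V ≈ 27.1 V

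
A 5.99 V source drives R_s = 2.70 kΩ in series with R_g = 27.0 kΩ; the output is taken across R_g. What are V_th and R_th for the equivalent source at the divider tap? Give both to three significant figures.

V_th is the open-circuit tap voltage: 5.99 × 27.0/(2.70 + 27.0) = 5.45 V.
With the supply zeroed, R_s and R_g appear in parallel from the tap: R_th = R_s‖R_g = (2.70 × 27.0)/29.70 = 2.45 kΩ.

V_th = 5.45 V, R_th = 2.45 kΩ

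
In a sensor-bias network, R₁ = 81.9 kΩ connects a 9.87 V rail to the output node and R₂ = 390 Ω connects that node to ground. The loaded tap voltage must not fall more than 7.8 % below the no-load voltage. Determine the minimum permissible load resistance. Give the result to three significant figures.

Output resistance R_th = R₁‖R₂ = (81900 × 390)/82290 = 388.2 Ω.
The fractional drop is R_th/(R_th + R_L); requiring this ≤ 0.0780 gives R_L ≥ R_th(1/0.0780 − 1) = 388.2 × 11.82 = 4.59 kΩ.

R_L(min) ≈ 4.59 kΩ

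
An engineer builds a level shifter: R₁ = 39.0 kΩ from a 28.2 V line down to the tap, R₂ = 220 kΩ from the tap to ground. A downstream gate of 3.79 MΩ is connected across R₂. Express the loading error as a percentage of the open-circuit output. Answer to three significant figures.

0.867 %

The divider's output (Thévenin) resistance is R₁‖R₂ = 33.13 kΩ.
Fractional drop under load = R_th/(R_th + R_L) = 33.13 / (33.13 + 3790) = 0.008665.
So the output falls by 0.867 %.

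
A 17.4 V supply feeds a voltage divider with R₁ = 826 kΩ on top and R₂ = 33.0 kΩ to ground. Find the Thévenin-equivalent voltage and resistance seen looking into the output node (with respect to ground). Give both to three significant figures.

V_th is the open-circuit tap voltage: 17.4 × 33.0/(826 + 33.0) = 0.668 V.
With the supply zeroed, R₁ and R₂ appear in parallel from the tap: R_th = R₁‖R₂ = (826 × 33.0)/859.0 = 31.7 kΩ.

V_th = 0.668 V, R_th = 31.7 kΩ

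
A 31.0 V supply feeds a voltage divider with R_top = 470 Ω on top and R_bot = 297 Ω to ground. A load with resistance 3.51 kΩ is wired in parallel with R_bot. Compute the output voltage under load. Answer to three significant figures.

V_out ≈ 11.4 V

The load sits in parallel with R_bot: R_bot‖R_L = (297 × 3510) / (297 + 3510) = 273.8 Ω.
V_out = 31.0 × 273.8 / (470 + 273.8) = 31.0 × 273.8/743.8 = 11.4 V.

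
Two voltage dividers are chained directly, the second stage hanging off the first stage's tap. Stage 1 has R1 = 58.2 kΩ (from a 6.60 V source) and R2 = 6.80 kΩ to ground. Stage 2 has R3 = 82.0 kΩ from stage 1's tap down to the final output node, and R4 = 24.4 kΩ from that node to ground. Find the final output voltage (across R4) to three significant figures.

V_out ≈ 0.150 V

Stage 2 presents R3+R4 = 106.4 kΩ as a load on stage 1's tap.
Stage 1's lower leg becomes R2‖(R3+R4) = 6.392 kΩ, so V_mid = 6.60 × 6.392/64.59 = 0.6531 V.
Stage 2 is itself unloaded: V_out = V_mid × R4/(R3+R4) = 0.6531 × 24.4/106.4 = 0.150 V.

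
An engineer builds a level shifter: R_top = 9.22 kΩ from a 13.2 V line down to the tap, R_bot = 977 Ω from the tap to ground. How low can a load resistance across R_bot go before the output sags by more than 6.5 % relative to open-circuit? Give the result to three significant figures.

R_L(min) ≈ 12.7 kΩ

Output resistance R_th = R_top‖R_bot = (9220 × 977)/10200 = 883.4 Ω.
The fractional drop is R_th/(R_th + R_L); requiring this ≤ 0.0650 gives R_L ≥ R_th(1/0.0650 − 1) = 883.4 × 14.38 = 12.7 kΩ.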